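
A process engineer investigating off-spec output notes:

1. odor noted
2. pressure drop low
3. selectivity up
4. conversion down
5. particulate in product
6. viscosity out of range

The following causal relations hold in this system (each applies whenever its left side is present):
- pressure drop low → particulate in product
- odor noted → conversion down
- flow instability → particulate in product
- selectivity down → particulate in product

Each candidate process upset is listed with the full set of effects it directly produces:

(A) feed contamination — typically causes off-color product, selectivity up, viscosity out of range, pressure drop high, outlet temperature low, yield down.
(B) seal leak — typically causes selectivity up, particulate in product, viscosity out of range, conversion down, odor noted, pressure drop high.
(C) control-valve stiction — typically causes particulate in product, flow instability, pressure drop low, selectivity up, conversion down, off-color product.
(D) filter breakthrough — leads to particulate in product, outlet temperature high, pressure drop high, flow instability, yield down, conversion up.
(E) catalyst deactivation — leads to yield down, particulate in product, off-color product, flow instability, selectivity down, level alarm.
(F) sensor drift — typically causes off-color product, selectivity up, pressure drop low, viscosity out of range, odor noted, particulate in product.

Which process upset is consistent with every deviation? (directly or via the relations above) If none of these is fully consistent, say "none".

F

Per-candidate check:
(A) feed contamination — odor noted ✗; pressure drop low ✗; selectivity up ✓; conversion down ✗; particulate in product ✗; viscosity out of range ✓
(B) seal leak — fails on pressure drop low (predicts pressure drop high, not pressure drop low)
(C) control-valve stiction — odor noted ✗; pressure drop low ✓; selectivity up ✓; conversion down ✓; particulate in product ✓; viscosity out of range ✗
(D) filter breakthrough — odor noted ✗; pressure drop low ✗; selectivity up ✗; conversion down ✗; particulate in product ✓; viscosity out of range ✗
(E) catalyst deactivation — odor noted ✗; pressure drop low ✗; selectivity up ✗; conversion down ✗; particulate in product ✓; viscosity out of range ✗
(F) sensor drift — odor noted ✓; pressure drop low ✓; selectivity up ✓; conversion down ✓ (by odor noted → conversion down); particulate in product ✓; viscosity out of range ✓
(F) alone accounts for all the evidence.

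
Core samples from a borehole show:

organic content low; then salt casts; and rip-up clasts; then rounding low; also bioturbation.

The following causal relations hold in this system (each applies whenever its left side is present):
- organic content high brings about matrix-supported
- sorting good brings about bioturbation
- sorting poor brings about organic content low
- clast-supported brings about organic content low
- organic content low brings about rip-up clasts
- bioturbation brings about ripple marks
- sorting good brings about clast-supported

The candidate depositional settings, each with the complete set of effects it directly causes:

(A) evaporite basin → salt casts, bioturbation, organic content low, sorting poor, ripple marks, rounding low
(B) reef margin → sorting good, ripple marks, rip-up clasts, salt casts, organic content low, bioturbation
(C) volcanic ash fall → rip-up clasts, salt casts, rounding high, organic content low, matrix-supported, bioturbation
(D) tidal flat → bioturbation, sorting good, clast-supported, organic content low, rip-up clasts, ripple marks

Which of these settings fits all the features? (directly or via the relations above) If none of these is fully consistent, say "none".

A

Per-candidate check:
(A) evaporite basin — organic content low match; salt casts match; rip-up clasts match (through organic content low → rip-up clasts); rounding low match; bioturbation match
(B) reef margin — organic content low match; salt casts match; rip-up clasts match; rounding low miss; bioturbation match
(C) volcanic ash fall — organic content low match; salt casts match; rip-up clasts match; rounding low miss; bioturbation match
(D) tidal flat — organic content low match; salt casts miss; rip-up clasts match; rounding low miss; bioturbation match
(A) is the only candidate with no mismatches.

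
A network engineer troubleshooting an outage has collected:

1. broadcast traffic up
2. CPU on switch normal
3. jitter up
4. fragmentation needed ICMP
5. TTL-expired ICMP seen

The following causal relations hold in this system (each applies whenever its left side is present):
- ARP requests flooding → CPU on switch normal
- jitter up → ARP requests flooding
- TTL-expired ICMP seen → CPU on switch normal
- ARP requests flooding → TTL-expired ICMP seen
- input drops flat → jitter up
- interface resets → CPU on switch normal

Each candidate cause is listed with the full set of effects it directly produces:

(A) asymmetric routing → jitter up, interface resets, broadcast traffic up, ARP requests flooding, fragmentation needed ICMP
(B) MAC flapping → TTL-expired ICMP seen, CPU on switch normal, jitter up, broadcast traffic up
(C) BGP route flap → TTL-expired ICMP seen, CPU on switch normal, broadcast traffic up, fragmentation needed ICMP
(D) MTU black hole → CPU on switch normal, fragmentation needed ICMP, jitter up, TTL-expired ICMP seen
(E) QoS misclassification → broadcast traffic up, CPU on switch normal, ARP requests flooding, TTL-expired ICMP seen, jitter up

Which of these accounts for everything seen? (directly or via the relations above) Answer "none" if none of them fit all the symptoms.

Checking each candidate against the observations:
(A) asymmetric routing — accounts for every observation (CPU on switch normal via interface resets → CPU on switch normal)
(B) MAC flapping — does not account for fragmentation needed ICMP
(C) BGP route flap — does not account for jitter up
(D) MTU black hole — does not account for broadcast traffic up
(E) QoS misclassification — broadcast traffic up ✓; CPU on switch normal ✓; jitter up ✓; fragmentation needed ICMP ✗; TTL-expired ICMP seen ✓
(A) is the only candidate with no mismatches.

A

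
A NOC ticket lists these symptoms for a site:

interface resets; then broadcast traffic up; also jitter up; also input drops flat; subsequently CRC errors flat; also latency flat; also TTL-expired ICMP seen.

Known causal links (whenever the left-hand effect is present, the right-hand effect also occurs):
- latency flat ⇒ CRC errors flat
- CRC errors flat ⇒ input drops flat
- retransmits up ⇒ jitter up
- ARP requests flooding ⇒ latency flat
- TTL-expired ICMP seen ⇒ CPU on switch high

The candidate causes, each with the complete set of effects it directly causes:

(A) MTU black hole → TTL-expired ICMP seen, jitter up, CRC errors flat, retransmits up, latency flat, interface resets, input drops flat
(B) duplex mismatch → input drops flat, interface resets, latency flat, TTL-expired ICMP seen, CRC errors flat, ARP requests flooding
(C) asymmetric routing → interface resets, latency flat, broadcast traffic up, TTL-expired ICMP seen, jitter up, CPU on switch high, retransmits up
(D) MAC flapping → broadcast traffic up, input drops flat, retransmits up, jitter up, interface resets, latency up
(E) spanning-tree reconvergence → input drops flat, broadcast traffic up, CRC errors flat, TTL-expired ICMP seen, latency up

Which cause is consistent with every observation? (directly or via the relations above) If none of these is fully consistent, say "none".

Per-candidate check:
(A) MTU black hole — interface resets ✓; broadcast traffic up ✗; jitter up ✓; input drops flat ✓; CRC errors flat ✓; latency flat ✓; TTL-expired ICMP seen ✓
(B) duplex mismatch — interface resets ✓; broadcast traffic up ✗; jitter up ✗; input drops flat ✓; CRC errors flat ✓; latency flat ✓; TTL-expired ICMP seen ✓
(C) asymmetric routing — accounts for every observation (input drops flat via latency flat → CRC errors flat → input drops flat)
(D) MAC flapping — fails on CRC errors flat, latency flat, TTL-expired ICMP seen (predicts latency up, not latency flat)
(E) spanning-tree reconvergence — interface resets ✗; broadcast traffic up ✓; jitter up ✗; input drops flat ✓; CRC errors flat ✓; latency flat ✗; TTL-expired ICMP seen ✓
Only (C) is consistent with every observation.

C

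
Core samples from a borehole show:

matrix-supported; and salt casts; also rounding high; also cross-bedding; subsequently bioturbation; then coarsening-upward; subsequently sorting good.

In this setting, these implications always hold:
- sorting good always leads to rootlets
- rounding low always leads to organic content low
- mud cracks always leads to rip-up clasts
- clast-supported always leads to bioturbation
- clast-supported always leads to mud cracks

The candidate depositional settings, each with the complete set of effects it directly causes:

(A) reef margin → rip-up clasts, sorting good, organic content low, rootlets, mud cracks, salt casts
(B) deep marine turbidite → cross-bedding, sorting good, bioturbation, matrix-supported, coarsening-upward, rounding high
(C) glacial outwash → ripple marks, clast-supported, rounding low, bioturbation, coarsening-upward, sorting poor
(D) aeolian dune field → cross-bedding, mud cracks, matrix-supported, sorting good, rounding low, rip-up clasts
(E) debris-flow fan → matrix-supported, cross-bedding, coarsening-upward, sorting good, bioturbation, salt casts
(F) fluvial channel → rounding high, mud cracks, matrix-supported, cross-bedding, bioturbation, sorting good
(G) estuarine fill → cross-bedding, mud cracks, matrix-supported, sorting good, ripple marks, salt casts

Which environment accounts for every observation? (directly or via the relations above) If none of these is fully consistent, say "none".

Per-candidate check:
(A) reef margin — matrix-supported ✗; salt casts ✓; rounding high ✗; cross-bedding ✗; bioturbation ✗; coarsening-upward ✗; sorting good ✓
(B) deep marine turbidite — matrix-supported ✓; salt casts ✗; rounding high ✓; cross-bedding ✓; bioturbation ✓; coarsening-upward ✓; sorting good ✓
(C) glacial outwash — matrix-supported ✗; salt casts ✗; rounding high ✗; cross-bedding ✗; bioturbation ✓; coarsening-upward ✓; sorting good ✗
(D) aeolian dune field — matrix-supported ✓; salt casts ✗; rounding high ✗; cross-bedding ✓; bioturbation ✗; coarsening-upward ✗; sorting good ✓
(E) debris-flow fan — matrix-supported ✓; salt casts ✓; rounding high ✗; cross-bedding ✓; bioturbation ✓; coarsening-upward ✓; sorting good ✓
(F) fluvial channel — matrix-supported ✓; salt casts ✗; rounding high ✓; cross-bedding ✓; bioturbation ✓; coarsening-upward ✗; sorting good ✓
(G) estuarine fill — matrix-supported ✓; salt casts ✓; rounding high ✗; cross-bedding ✓; bioturbation ✗; coarsening-upward ✗; sorting good ✓
None of the listed candidates fits everything.

none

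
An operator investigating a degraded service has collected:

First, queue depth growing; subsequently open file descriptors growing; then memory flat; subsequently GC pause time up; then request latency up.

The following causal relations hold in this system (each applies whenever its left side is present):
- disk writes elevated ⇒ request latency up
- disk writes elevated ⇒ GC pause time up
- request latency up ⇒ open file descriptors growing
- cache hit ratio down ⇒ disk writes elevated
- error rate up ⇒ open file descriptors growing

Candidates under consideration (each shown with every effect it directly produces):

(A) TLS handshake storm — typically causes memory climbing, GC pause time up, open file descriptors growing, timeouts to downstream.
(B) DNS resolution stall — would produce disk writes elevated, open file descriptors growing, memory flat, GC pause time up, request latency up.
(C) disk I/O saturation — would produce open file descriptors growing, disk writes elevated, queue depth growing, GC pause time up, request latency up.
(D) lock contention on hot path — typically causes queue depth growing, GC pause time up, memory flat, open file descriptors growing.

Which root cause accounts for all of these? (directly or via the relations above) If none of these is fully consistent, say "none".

Checking each candidate against the observations:
(A) TLS handshake storm — queue depth growing -; open file descriptors growing +; memory flat -; GC pause time up +; request latency up -
(B) DNS resolution stall — does not account for queue depth growing
(C) disk I/O saturation — does not account for memory flat
(D) lock contention on hot path — does not account for request latency up
Every candidate fails on at least one observation.

none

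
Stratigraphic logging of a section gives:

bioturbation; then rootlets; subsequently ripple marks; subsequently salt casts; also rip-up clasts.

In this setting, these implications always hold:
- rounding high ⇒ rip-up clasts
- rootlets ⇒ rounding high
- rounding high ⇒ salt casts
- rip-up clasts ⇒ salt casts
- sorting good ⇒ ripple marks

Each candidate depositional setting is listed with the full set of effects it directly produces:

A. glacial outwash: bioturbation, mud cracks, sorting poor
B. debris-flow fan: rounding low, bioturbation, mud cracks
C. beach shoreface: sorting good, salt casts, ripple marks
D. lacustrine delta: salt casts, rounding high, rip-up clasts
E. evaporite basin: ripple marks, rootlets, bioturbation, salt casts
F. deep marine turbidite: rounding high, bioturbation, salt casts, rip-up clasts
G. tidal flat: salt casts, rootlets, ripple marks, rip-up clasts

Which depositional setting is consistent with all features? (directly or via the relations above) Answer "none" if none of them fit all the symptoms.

E

For each candidate, compare predicted effects to what was observed:
(A) glacial outwash — bioturbation ✓; rootlets ✗; ripple marks ✗; salt casts ✗; rip-up clasts ✗
(B) debris-flow fan — does not account for rootlets, ripple marks, salt casts, rip-up clasts
(C) beach shoreface — bioturbation ✗; rootlets ✗; ripple marks ✓; salt casts ✓; rip-up clasts ✗
(D) lacustrine delta — does not account for bioturbation, rootlets, ripple marks
(E) evaporite basin — bioturbation ✓; rootlets ✓; ripple marks ✓; salt casts ✓; rip-up clasts ✓ (by rootlets → rounding high → rip-up clasts)
(F) deep marine turbidite — bioturbation ✓; rootlets ✗; ripple marks ✗; salt casts ✓; rip-up clasts ✓
(G) tidal flat — bioturbation ✗; rootlets ✓; ripple marks ✓; salt casts ✓; rip-up clasts ✓
(E) alone accounts for all the evidence.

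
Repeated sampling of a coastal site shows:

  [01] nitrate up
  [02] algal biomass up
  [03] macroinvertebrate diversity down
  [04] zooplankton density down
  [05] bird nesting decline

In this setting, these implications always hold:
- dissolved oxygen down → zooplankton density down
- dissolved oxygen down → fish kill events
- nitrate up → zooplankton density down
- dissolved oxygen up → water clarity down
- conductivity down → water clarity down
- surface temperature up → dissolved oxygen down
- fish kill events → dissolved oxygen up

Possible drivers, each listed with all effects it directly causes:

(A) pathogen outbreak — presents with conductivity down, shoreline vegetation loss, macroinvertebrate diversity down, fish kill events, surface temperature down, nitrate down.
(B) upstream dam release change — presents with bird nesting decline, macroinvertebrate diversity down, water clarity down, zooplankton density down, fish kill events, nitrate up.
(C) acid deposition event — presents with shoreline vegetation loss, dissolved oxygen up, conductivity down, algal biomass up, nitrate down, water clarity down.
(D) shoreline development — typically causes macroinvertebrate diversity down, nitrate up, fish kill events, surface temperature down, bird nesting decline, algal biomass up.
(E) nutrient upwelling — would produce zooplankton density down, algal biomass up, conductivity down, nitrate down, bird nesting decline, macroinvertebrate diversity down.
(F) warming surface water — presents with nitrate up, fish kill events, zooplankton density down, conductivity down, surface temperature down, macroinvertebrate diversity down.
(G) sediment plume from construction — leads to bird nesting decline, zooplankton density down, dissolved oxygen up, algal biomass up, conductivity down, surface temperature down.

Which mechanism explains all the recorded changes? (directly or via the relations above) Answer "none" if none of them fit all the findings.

D

Checking each candidate against the observations:
(A) pathogen outbreak — nitrate up -; algal biomass up -; macroinvertebrate diversity down +; zooplankton density down -; bird nesting decline -
(B) upstream dam release change — nitrate up +; algal biomass up -; macroinvertebrate diversity down +; zooplankton density down +; bird nesting decline +
(C) acid deposition event — nitrate up -; algal biomass up +; macroinvertebrate diversity down -; zooplankton density down -; bird nesting decline -
(D) shoreline development — nitrate up +; algal biomass up +; macroinvertebrate diversity down +; zooplankton density down + (through nitrate up → zooplankton density down); bird nesting decline +
(E) nutrient upwelling — nitrate up -; algal biomass up +; macroinvertebrate diversity down +; zooplankton density down +; bird nesting decline +
(F) warming surface water — does not account for algal biomass up, bird nesting decline
(G) sediment plume from construction — nitrate up -; algal biomass up +; macroinvertebrate diversity down -; zooplankton density down +; bird nesting decline +
(D) alone accounts for all the evidence.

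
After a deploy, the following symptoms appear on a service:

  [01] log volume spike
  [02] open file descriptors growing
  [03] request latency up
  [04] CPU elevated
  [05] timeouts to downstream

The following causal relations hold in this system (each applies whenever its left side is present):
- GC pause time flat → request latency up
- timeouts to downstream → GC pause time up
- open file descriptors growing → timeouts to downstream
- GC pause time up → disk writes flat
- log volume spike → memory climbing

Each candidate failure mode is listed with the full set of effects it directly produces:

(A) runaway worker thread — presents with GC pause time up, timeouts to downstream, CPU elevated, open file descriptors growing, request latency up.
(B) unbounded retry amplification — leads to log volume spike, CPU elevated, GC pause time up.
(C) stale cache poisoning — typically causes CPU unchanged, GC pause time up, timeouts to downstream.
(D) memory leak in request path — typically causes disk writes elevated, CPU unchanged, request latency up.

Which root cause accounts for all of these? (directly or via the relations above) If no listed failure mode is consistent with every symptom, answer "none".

none

Checking each candidate against the observations:
(A) runaway worker thread — log volume spike miss; open file descriptors growing match; request latency up match; CPU elevated match; timeouts to downstream match
(B) unbounded retry amplification — log volume spike match; open file descriptors growing miss; request latency up miss; CPU elevated match; timeouts to downstream miss
(C) stale cache poisoning — log volume spike miss; open file descriptors growing miss; request latency up miss; CPU elevated miss; timeouts to downstream match
(D) memory leak in request path — fails on log volume spike, open file descriptors growing, CPU elevated, timeouts to downstream (predicts CPU unchanged, not CPU elevated)
None of the listed candidates fits everything.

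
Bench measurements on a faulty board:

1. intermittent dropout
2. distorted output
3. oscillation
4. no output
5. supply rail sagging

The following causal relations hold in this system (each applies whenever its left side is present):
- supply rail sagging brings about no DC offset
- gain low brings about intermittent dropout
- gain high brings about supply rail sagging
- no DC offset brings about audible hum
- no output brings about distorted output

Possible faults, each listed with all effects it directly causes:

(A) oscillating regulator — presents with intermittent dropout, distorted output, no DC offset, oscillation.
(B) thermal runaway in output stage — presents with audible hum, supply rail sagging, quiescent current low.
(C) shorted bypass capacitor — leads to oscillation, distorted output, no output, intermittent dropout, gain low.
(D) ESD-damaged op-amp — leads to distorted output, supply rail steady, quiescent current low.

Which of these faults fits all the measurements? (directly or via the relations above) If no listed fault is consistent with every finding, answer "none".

For each candidate, compare predicted effects to what was observed:
(A) oscillating regulator — does not account for no output, supply rail sagging
(B) thermal runaway in output stage — intermittent dropout ✗; distorted output ✗; oscillation ✗; no output ✗; supply rail sagging ✓
(C) shorted bypass capacitor — intermittent dropout ✓; distorted output ✓; oscillation ✓; no output ✓; supply rail sagging ✗
(D) ESD-damaged op-amp — intermittent dropout ✗; distorted output ✓; oscillation ✗; no output ✗; supply rail sagging ✗
Every candidate fails on at least one observation.

none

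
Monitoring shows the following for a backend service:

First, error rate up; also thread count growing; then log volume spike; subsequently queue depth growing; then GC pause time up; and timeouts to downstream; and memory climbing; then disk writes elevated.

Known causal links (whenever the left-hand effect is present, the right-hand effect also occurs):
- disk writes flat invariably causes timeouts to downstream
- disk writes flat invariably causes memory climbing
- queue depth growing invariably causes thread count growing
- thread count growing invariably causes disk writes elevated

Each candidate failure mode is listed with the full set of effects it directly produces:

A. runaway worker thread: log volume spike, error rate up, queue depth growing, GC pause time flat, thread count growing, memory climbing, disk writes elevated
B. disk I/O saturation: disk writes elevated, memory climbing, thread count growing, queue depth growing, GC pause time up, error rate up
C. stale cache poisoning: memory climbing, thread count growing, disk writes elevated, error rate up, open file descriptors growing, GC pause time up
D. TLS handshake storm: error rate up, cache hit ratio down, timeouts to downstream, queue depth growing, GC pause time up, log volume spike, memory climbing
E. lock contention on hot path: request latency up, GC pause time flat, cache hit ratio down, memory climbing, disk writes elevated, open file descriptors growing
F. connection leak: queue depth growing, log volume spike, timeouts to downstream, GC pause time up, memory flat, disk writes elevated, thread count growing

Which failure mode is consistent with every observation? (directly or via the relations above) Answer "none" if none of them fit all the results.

D

Testing each hypothesis:
(A) runaway worker thread — error rate up match; thread count growing match; log volume spike match; queue depth growing match; GC pause time up miss; timeouts to downstream miss; memory climbing match; disk writes elevated match
(B) disk I/O saturation — does not account for log volume spike, timeouts to downstream
(C) stale cache poisoning — does not account for log volume spike, queue depth growing, timeouts to downstream
(D) TLS handshake storm — accounts for every observation (thread count growing through queue depth growing → thread count growing)
(E) lock contention on hot path — fails on error rate up, thread count growing, log volume spike, queue depth growing, GC pause time up, timeouts to downstream (predicts GC pause time flat, not GC pause time up)
(F) connection leak — error rate up miss; thread count growing match; log volume spike match; queue depth growing match; GC pause time up match; timeouts to downstream match; memory climbing miss; disk writes elevated match
(D) is the only candidate with no mismatches.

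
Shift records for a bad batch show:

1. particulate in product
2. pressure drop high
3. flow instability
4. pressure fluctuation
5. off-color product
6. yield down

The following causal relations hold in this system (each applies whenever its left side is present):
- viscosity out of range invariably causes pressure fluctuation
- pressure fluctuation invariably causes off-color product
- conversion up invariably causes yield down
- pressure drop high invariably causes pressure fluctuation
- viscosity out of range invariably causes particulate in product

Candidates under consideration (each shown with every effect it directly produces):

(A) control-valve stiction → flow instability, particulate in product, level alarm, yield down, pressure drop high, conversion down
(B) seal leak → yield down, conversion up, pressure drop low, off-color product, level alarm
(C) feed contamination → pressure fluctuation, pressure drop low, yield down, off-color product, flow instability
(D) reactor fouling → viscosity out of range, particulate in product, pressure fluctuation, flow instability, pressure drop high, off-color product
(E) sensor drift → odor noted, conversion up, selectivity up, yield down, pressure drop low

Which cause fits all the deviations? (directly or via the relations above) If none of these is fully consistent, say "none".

A

For each candidate, compare predicted effects to what was observed:
(A) control-valve stiction — accounts for every observation (pressure fluctuation by pressure drop high → pressure fluctuation)
(B) seal leak — particulate in product NO; pressure drop high NO; flow instability NO; pressure fluctuation NO; off-color product yes; yield down yes
(C) feed contamination — fails on particulate in product, pressure drop high (predicts pressure drop low, not pressure drop high)
(D) reactor fouling — particulate in product yes; pressure drop high yes; flow instability yes; pressure fluctuation yes; off-color product yes; yield down NO
(E) sensor drift — particulate in product NO; pressure drop high NO; flow instability NO; pressure fluctuation NO; off-color product NO; yield down yes
Only (A) is consistent with every observation.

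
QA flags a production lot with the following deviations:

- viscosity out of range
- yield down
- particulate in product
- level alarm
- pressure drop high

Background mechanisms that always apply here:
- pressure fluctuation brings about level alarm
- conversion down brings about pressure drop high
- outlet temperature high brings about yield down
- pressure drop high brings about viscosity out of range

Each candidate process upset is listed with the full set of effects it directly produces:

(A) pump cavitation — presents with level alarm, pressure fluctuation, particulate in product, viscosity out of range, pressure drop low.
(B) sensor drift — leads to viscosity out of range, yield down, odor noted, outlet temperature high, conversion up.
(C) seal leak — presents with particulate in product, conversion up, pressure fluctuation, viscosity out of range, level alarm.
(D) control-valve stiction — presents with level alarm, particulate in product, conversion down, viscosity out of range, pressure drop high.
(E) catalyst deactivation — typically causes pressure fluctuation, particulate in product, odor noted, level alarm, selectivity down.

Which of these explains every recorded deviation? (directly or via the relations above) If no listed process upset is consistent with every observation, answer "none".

Per-candidate check:
(A) pump cavitation — viscosity out of range ✓; yield down ✗; particulate in product ✓; level alarm ✓; pressure drop high ✗
(B) sensor drift — viscosity out of range ✓; yield down ✓; particulate in product ✗; level alarm ✗; pressure drop high ✗
(C) seal leak — viscosity out of range ✓; yield down ✗; particulate in product ✓; level alarm ✓; pressure drop high ✗
(D) control-valve stiction — viscosity out of range ✓; yield down ✗; particulate in product ✓; level alarm ✓; pressure drop high ✓
(E) catalyst deactivation — viscosity out of range ✗; yield down ✗; particulate in product ✓; level alarm ✓; pressure drop high ✗
No candidate is consistent with all observations.

none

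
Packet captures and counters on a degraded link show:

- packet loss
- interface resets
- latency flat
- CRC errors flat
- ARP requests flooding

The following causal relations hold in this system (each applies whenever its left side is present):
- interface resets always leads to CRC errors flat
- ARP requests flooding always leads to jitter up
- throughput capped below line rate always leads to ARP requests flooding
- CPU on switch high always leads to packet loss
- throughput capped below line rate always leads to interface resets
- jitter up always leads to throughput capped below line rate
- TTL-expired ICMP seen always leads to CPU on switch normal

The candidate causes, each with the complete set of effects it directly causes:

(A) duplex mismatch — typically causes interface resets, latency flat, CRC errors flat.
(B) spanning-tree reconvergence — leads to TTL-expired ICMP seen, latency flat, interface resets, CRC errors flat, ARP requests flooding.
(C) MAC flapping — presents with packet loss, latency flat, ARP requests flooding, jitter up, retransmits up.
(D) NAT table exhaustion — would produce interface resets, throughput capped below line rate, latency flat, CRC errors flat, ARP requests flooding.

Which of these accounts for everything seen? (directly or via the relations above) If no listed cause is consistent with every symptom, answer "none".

C

Per-candidate check:
(A) duplex mismatch — does not account for packet loss, ARP requests flooding
(B) spanning-tree reconvergence — does not account for packet loss
(C) MAC flapping — accounts for every observation (interface resets via jitter up → throughput capped below line rate → interface resets)
(D) NAT table exhaustion — packet loss NO; interface resets yes; latency flat yes; CRC errors flat yes; ARP requests flooding yes
Only (C) is consistent with every observation.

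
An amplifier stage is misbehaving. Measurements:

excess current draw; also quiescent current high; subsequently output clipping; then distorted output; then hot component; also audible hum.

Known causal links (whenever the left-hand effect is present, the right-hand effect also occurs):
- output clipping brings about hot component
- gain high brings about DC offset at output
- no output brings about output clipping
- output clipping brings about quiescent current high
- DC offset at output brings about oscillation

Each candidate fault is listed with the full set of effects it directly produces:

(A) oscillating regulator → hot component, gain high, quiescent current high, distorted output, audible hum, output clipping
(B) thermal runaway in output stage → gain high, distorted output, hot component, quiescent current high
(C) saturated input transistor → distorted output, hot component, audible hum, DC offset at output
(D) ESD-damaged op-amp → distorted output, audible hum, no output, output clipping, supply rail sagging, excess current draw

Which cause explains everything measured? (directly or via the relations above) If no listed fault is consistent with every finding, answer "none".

For each candidate, compare predicted effects to what was observed:
(A) oscillating regulator — excess current draw -; quiescent current high +; output clipping +; distorted output +; hot component +; audible hum +
(B) thermal runaway in output stage — does not account for excess current draw, output clipping, audible hum
(C) saturated input transistor — does not account for excess current draw, quiescent current high, output clipping
(D) ESD-damaged op-amp — accounts for every observation (quiescent current high through output clipping → quiescent current high)
Only (D) is consistent with every observation.

D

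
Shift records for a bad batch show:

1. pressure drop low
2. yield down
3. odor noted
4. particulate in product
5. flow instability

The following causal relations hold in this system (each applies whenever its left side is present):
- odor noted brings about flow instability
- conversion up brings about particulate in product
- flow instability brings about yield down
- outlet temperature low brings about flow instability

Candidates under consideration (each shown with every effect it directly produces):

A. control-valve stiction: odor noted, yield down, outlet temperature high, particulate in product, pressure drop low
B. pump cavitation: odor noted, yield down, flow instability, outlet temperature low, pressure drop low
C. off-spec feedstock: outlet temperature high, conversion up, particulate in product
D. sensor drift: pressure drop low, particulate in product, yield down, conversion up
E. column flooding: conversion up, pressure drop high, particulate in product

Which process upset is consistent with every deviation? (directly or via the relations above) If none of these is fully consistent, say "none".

A

For each candidate, compare predicted effects to what was observed:
(A) control-valve stiction — pressure drop low +; yield down +; odor noted +; particulate in product +; flow instability + (by odor noted → flow instability)
(B) pump cavitation — pressure drop low +; yield down +; odor noted +; particulate in product -; flow instability +
(C) off-spec feedstock — pressure drop low -; yield down -; odor noted -; particulate in product +; flow instability -
(D) sensor drift — pressure drop low +; yield down +; odor noted -; particulate in product +; flow instability -
(E) column flooding — fails on pressure drop low, yield down, odor noted, flow instability (predicts pressure drop high, not pressure drop low)
Only (A) is consistent with every observation.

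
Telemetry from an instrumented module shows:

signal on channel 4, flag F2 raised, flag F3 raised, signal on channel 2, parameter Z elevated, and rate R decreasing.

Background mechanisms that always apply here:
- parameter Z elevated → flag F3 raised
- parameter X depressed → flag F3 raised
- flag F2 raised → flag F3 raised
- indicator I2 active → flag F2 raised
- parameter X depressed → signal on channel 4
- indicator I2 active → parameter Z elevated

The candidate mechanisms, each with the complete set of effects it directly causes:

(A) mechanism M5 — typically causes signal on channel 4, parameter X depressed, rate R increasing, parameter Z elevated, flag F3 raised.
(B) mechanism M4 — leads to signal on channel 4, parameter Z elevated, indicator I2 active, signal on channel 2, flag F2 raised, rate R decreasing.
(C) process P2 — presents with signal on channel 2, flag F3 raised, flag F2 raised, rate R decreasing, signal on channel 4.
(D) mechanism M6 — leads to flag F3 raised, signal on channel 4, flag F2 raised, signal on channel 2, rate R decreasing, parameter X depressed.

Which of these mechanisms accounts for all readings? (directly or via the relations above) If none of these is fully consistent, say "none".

For each candidate, compare predicted effects to what was observed:
(A) mechanism M5 — signal on channel 4 ✓; flag F2 raised ✗; flag F3 raised ✓; signal on channel 2 ✗; parameter Z elevated ✓; rate R decreasing ✗
(B) mechanism M4 — signal on channel 4 ✓; flag F2 raised ✓; flag F3 raised ✓ (via flag F2 raised → flag F3 raised); signal on channel 2 ✓; parameter Z elevated ✓; rate R decreasing ✓
(C) process P2 — signal on channel 4 ✓; flag F2 raised ✓; flag F3 raised ✓; signal on channel 2 ✓; parameter Z elevated ✗; rate R decreasing ✓
(D) mechanism M6 — does not account for parameter Z elevated
(B) is the only candidate with no mismatches.

B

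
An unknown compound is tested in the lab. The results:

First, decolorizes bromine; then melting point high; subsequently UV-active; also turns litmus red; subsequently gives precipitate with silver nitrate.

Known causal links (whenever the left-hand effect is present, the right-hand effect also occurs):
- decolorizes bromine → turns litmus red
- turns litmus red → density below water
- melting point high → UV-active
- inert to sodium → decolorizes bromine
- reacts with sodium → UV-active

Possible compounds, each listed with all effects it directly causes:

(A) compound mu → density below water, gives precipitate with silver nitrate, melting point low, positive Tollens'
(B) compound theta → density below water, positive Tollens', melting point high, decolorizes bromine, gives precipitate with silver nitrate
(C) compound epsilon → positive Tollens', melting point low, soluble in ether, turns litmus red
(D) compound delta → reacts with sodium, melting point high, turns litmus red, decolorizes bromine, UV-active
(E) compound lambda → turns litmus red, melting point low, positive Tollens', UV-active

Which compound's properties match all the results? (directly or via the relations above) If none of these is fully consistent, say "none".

Checking each candidate against the observations:
(A) compound mu — decolorizes bromine miss; melting point high miss; UV-active miss; turns litmus red miss; gives precipitate with silver nitrate match
(B) compound theta — decolorizes bromine match; melting point high match; UV-active match (via melting point high → UV-active); turns litmus red match (via decolorizes bromine → turns litmus red); gives precipitate with silver nitrate match
(C) compound epsilon — fails on decolorizes bromine, melting point high, UV-active, gives precipitate with silver nitrate (predicts melting point low, not melting point high)
(D) compound delta — does not account for gives precipitate with silver nitrate
(E) compound lambda — fails on decolorizes bromine, melting point high, gives precipitate with silver nitrate (predicts melting point low, not melting point high)
(B) alone accounts for all the evidence.

B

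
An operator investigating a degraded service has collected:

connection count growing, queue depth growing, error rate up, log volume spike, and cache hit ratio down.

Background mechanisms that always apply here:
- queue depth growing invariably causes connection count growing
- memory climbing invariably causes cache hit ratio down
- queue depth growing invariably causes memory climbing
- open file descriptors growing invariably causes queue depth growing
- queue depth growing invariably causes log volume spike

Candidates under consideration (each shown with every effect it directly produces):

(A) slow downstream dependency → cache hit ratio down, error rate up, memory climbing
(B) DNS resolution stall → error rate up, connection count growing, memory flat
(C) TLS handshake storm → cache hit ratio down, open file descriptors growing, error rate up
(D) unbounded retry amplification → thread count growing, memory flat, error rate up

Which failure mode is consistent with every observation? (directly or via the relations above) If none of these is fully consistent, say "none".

C

Testing each hypothesis:
(A) slow downstream dependency — connection count growing NO; queue depth growing NO; error rate up yes; log volume spike NO; cache hit ratio down yes
(B) DNS resolution stall — does not account for queue depth growing, log volume spike, cache hit ratio down
(C) TLS handshake storm — accounts for every observation (connection count growing through open file descriptors growing → queue depth growing → connection count growing)
(D) unbounded retry amplification — does not account for connection count growing, queue depth growing, log volume spike, cache hit ratio down
(C) is the only candidate with no mismatches.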